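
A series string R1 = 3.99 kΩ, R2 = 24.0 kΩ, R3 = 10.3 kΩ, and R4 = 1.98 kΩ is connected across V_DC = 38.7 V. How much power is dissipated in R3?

The common current is I = 38.7/40.27 = 0.9610 mA.
V(R3) = I·R = 9.898 V; P = V·I = 9.898 × 0.9610 = 9.513 mW.

P ≈ 9.51 mW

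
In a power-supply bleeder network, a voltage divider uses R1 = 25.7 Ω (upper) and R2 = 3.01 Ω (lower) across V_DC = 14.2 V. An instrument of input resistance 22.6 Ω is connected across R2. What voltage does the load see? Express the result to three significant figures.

R2 ‖ R_L = (3.01 × 22.6)/(3.01 + 22.6) = 2.656 Ω.
Now apply the divider: V_out = 14.2 × 0.09367 = 1.330 V.
(Unloaded it would be 1.49 V; the load pulls it down.)

V_out ≈ 1.33 V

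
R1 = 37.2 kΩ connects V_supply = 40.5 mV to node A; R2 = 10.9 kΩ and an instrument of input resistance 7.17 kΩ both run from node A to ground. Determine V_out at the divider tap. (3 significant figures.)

V_out ≈ 4.22 mV

The load sits in parallel with R2, giving an effective lower resistance R2' = R2·R_L/(R2+R_L) = 4.325 kΩ.
Then V_out = V_supply · R2'/(R1 + R2') = 40.5 × 4.325/41.53 = 4.218 mV.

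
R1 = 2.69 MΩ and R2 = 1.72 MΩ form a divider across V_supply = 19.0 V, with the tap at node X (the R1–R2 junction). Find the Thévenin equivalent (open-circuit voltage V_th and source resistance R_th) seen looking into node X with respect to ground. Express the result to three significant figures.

V_th ≈ 7.41 V, R_th ≈ 1.05 MΩ

Open-circuit (no load on X): V_th = V_supply · R2/(R1 + R2) = 19.0 × 1.72/(2.690 + 1.72) = 7.410 V.
With V_supply suppressed (replaced by a short), R_th = R1 ‖ R2 = (2.690 × 1.72)/(2.690 + 1.72) = 1.049 MΩ.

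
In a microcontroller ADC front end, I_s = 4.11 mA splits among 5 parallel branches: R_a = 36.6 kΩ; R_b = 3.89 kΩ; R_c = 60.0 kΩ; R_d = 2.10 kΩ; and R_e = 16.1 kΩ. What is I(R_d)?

Total conductance ΣG = 1/36.6 + 1/3.89 + 1/60.0 + 1/2.10 + 1/16.1 = 0.8394 (units of 1/kΩ).
By the current-divider rule, I = I_s · G_k/ΣG = 4.11 × 0.5673 = 2.332 mA.

I ≈ 2.33 mA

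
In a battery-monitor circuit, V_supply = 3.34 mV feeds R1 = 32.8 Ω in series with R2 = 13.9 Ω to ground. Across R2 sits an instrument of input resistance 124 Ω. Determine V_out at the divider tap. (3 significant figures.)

First combine the lower leg with the load: R2 ‖ R_L = 12.50 Ω.
Voltage divider with the loaded lower leg: V_out = 3.34 × 12.50/(32.8 + 12.50) = 3.34 × 0.2759 = 0.9216 mV.

V_out ≈ 0.922 mV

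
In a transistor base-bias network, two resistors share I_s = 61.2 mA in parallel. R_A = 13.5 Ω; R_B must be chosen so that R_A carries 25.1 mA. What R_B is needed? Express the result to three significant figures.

The fraction through R_A equals R_B/(R_A+R_B).
With f = 0.4101, R_B = R_A · f/(1−f) = 13.5 × 0.6953 = 9.386 Ω.

R_B ≈ 9.39 Ω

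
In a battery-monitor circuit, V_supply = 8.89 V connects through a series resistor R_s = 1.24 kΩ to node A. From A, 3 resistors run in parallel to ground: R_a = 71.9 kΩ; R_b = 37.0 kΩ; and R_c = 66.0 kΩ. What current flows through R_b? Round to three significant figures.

I ≈ 0.225 mA

Parallel bank: R_p = 1/(1/71.9 + 1/37.0 + 1/66.0) = 17.83 kΩ.
Node voltage V_A = V_supply · R_p/(R_s + R_p) = 8.89 × 0.9350 = 8.312 V.
I(R_b) = V_A / R_b = 8.312/37.0 = 0.2246 mA.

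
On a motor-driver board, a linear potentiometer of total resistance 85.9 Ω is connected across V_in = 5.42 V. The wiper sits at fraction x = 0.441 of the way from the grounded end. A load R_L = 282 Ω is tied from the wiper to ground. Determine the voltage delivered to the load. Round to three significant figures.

The pot divides into 48.02 Ω above the wiper and 37.88 Ω below.
Lower segment in parallel with the load: 37.88 ‖ 282 = 33.40 Ω.
Then V_out = V_in · 33.40/(48.02 + 33.40) = 2.223 V.

V_out ≈ 2.22 V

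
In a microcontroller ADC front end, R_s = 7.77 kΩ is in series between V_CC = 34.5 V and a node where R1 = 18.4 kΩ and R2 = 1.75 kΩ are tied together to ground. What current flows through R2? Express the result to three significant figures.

Equivalent of the parallel group: R_p = 1.598 kΩ.
V_A = 34.5 × 1.598/9.368 = 5.885 V.
Branch current I = V_A/R2 = 5.885/1.75 = 3.363 mA.

I ≈ 3.36 mA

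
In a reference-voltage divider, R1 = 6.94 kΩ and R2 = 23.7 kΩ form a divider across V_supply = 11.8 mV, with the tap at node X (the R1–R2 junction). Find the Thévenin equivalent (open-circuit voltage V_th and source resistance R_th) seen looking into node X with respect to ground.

V_th ≈ 9.13 mV, R_th ≈ 5.37 kΩ

With X open, the divider is unloaded: V_th = 11.8 × 23.7/30.64 = 9.127 mV.
Looking into X with the source shorted: R_th = R1·R2/(R1+R2) = 6.940 × 23.7/30.64 = 5.368 kΩ.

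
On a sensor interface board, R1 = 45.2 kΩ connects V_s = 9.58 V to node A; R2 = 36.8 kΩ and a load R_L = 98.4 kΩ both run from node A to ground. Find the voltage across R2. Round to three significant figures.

V_out ≈ 3.56 V

First combine the lower leg with the load: R2 ‖ R_L = 26.78 kΩ.
Voltage divider with the loaded lower leg: V_out = 9.58 × 26.78/(45.2 + 26.78) = 9.58 × 0.3721 = 3.565 V.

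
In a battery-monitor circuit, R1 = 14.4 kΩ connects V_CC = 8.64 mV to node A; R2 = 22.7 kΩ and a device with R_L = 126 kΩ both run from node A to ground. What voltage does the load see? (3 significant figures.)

First combine the lower leg with the load: R2 ‖ R_L = 19.23 kΩ.
Voltage divider with the loaded lower leg: V_out = 8.64 × 19.23/(14.4 + 19.23) = 8.64 × 0.5719 = 4.941 mV.
(Unloaded it would be 5.29 mV; the load pulls it down.)

V_out ≈ 4.94 mV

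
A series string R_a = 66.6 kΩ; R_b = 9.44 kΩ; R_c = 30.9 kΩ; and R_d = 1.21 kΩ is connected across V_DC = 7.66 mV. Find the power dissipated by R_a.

Series current I = V_DC/ΣR = 7.66/108.1 = 0.07083 µA.
V(R_a) = I·R = 4.717 mV; P = V·I = 4.717 × 0.07083 = 0.3341 nW.

P ≈ 0.334 nW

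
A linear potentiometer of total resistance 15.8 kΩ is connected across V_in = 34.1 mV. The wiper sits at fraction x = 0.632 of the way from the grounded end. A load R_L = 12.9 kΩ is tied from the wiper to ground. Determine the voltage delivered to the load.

Split the track: R_lower = x·R_p = 9.986 kΩ, R_upper = (1−x)·R_p = 5.814 kΩ.
(x·R_p) ‖ R_L = 5.629 kΩ.
Loaded-divider output: V_out = 34.1 × 0.4919 = 16.77 mV.

V_out ≈ 16.8 mV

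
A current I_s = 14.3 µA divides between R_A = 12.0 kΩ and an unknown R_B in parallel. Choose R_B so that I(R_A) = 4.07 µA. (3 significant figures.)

The fraction through R_A equals R_B/(R_A+R_B).
With f = 0.2846, R_B = R_A · f/(1−f) = 12.0 × 0.3978 = 4.774 kΩ.

R_B ≈ 4.77 kΩ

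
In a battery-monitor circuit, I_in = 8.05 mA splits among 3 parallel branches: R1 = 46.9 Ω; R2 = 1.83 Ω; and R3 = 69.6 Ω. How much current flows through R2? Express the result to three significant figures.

I ≈ 7.56 mA

ΣG = 1/46.9 + 1/1.83 + 1/69.6 = 0.5821.
Current divider: I(R2) = I_in · G_k/ΣG = 8.05 × (0.5464/0.5821) = 8.05 × 0.9387 = 7.556 mA.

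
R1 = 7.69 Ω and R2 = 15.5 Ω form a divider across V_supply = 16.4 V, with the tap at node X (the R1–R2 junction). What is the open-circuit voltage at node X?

V_th ≈ 11.0 V

V_th is the unloaded tap voltage: V_supply · R2/(R1+R2) = 16.4 × 0.6684 = 10.96 V.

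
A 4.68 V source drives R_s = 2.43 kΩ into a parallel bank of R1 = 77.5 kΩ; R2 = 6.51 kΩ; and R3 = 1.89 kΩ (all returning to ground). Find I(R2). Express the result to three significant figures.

Parallel bank: R_p = 1/(1/77.5 + 1/6.51 + 1/1.89) = 1.438 kΩ.
V_A by voltage divider: V_A = 4.68 × 1.438/(2.43 + 1.438) = 1.740 V.
I(R2) = V_A / R2 = 1.740/6.51 = 0.2672 mA.

I ≈ 0.267 mA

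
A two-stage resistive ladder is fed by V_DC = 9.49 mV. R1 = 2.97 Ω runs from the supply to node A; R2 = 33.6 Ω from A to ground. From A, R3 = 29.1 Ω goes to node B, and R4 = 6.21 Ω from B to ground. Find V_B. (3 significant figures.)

V_B ≈ 1.42 mV

Looking into the second stage from A: R3 + R4 = 35.31 Ω appears in parallel with R2.
Effective lower resistance at A: R2 ‖ 35.31 = 17.22 Ω.
V_A = 9.49 × 17.22/(2.97 + 17.22) = 8.094 mV.
Then the unloaded second divider: V_B = V_A × R4/(R3+R4) = 8.094 × 0.1759 = 1.423 mV.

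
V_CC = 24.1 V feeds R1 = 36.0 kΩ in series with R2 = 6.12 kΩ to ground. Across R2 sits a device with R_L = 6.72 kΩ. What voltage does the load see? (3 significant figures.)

R2 ‖ R_L = (6.12 × 6.72)/(6.12 + 6.72) = 3.203 kΩ.
Voltage divider with the loaded lower leg: V_out = 24.1 × 3.203/(36.0 + 3.203) = 24.1 × 0.08170 = 1.969 V.

V_out ≈ 1.97 V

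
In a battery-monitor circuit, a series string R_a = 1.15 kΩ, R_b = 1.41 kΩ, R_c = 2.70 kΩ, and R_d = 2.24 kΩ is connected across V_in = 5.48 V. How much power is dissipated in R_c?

P ≈ 1.44 mW

Series current I = V_in/ΣR = 5.48/7.500 = 0.7307 mA.
P = I²R = 0.5339 × 2.70 = 1.441 mW.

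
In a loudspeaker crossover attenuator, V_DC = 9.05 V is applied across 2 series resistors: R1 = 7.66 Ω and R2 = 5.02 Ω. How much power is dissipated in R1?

P ≈ 3.90 W

Series current I = V_DC/ΣR = 9.05/12.68 = 0.7137 A.
V(R1) = I·R = 5.467 V; P = V·I = 5.467 × 0.7137 = 3.902 W.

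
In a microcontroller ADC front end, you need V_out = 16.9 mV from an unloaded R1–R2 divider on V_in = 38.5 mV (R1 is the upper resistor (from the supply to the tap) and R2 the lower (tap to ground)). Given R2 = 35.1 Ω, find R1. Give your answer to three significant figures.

V_out/V_in = R2/(R1+R2) = 0.4390.
Rearranging, R1 = R2·(1−k)/k = 35.1 × 1.278 = 44.86 Ω.

R1 ≈ 44.9 Ω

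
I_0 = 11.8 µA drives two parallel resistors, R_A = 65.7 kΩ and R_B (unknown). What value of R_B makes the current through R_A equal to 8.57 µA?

R_B ≈ 174 kΩ

The fraction through R_A equals R_B/(R_A+R_B).
With f = 0.7263, R_B = R_A · f/(1−f) = 65.7 × 2.653 = 174.3 kΩ.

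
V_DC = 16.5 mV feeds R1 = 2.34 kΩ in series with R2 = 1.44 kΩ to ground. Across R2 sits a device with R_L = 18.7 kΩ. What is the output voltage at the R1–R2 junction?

First combine the lower leg with the load: R2 ‖ R_L = 1.337 kΩ.
Voltage divider with the loaded lower leg: V_out = 16.5 × 1.337/(2.34 + 1.337) = 16.5 × 0.3636 = 6.000 mV.
(Unloaded it would be 6.29 mV; the load pulls it down.)

V_out ≈ 6.00 mV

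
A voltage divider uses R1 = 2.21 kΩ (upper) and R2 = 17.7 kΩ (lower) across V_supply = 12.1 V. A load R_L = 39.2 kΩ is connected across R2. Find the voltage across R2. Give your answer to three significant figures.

The load sits in parallel with R2, giving an effective lower resistance R2' = R2·R_L/(R2+R_L) = 12.19 kΩ.
Voltage divider with the loaded lower leg: V_out = 12.1 × 12.19/(2.21 + 12.19) = 12.1 × 0.8466 = 10.24 V.

V_out ≈ 10.2 V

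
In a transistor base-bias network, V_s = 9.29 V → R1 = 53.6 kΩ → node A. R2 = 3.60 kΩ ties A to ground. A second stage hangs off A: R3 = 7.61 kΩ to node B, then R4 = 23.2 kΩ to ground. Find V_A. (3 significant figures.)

V_A ≈ 0.527 V

The second stage (R3 + R4 = 30.81 kΩ) loads node A in parallel with R2.
R2 ‖ (R3+R4) = 3.223 kΩ.
First divider: V_A = V_s · 3.223/(53.6 + 3.223) = 0.5270 V.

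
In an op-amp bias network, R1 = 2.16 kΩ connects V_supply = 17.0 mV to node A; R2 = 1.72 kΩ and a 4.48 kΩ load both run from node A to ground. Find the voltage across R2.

V_out ≈ 6.21 mV

The load sits in parallel with R2, giving an effective lower resistance R2' = R2·R_L/(R2+R_L) = 1.243 kΩ.
Voltage divider with the loaded lower leg: V_out = 17.0 × 1.243/(2.16 + 1.243) = 17.0 × 0.3652 = 6.209 mV.
(Unloaded it would be 7.54 mV; the load pulls it down.)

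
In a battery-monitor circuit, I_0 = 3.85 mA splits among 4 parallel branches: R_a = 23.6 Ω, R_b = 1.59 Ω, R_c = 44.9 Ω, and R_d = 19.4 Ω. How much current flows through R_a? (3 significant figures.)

I ≈ 0.219 mA

ΣG = 1/23.6 + 1/1.59 + 1/44.9 + 1/19.4 = 0.7451.
By the current-divider rule, I = I_0 · G_k/ΣG = 3.85 × 0.05687 = 0.2189 mA.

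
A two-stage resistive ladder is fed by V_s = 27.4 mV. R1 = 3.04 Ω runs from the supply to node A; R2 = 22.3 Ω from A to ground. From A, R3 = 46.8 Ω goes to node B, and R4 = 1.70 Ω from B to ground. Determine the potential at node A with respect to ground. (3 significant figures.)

V_A ≈ 22.9 mV

The second stage (R3 + R4 = 48.50 Ω) loads node A in parallel with R2.
R2 ‖ (R3+R4) = 15.28 Ω.
So V_A = 27.4 × 0.8340 = 22.85 mV.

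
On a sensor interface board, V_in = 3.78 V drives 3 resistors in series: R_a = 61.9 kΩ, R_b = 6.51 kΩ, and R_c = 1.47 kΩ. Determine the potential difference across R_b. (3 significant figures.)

Total series resistance ΣR = 61.9 + 6.51 + 1.47 = 69.88 kΩ.
Voltage divider: V = V_in · (6.510 / 69.88) = 3.78 × 0.09316 = 0.3521 V.

V ≈ 0.352 V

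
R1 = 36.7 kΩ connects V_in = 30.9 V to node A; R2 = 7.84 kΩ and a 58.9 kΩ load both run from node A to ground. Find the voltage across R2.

R2 ‖ R_L = (7.84 × 58.9)/(7.84 + 58.9) = 6.919 kΩ.
Voltage divider with the loaded lower leg: V_out = 30.9 × 6.919/(36.7 + 6.919) = 30.9 × 0.1586 = 4.901 V.

V_out ≈ 4.90 V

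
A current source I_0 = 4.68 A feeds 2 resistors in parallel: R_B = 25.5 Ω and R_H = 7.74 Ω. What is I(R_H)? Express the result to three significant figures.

With just two branches, the current splits inversely with resistance.
I(R_H) = 4.68 × 25.5/(25.5 + 7.74) = 4.68 × 0.7671 = 3.590 A.

I ≈ 3.59 A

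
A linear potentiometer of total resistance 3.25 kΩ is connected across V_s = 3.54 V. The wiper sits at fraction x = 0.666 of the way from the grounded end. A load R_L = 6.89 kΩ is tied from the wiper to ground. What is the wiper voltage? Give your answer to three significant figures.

Split the track: R_lower = x·R_p = 2.165 kΩ, R_upper = (1−x)·R_p = 1.085 kΩ.
(x·R_p) ‖ R_L = 1.647 kΩ.
V_out = 3.54 × 1.647/(1.085 + 1.647) = 2.134 V.

V_out ≈ 2.13 V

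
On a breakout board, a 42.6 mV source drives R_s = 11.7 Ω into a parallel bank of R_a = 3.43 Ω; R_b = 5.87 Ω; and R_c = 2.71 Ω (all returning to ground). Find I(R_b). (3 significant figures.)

I ≈ 0.677 mA

Combine the parallel branches: R_p = (1/3.43 + 1/5.87 + 1/2.71)⁻¹ = 1.204 Ω.
V_A = 42.6 × 1.204/12.90 = 3.973 mV.
I(R_b) = V_A / R_b = 3.973/5.87 = 0.6769 mA.
(Check via current divider: I_total = 3.301 mA; share G_k/ΣG = 0.2050 → same result.)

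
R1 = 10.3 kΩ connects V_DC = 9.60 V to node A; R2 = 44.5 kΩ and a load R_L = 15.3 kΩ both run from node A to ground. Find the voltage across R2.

V_out ≈ 5.04 V

R2 ‖ R_L = (44.5 × 15.3)/(44.5 + 15.3) = 11.39 kΩ.
Then V_out = V_DC · R2'/(R1 + R2') = 9.60 × 11.39/21.69 = 5.040 V.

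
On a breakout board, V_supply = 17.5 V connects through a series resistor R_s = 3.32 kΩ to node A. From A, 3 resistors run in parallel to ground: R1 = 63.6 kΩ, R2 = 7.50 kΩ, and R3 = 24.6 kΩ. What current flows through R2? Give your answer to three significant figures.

Combine the parallel branches: R_p = (1/63.6 + 1/7.50 + 1/24.6)⁻¹ = 5.271 kΩ.
V_A = 17.5 × 5.271/8.591 = 10.74 V.
Branch current I = V_A/R2 = 10.74/7.50 = 1.432 mA.
(Equivalently: I_total = 2.037 mA, then current-divider fraction G_k/ΣG = 0.7028.)

I ≈ 1.43 mA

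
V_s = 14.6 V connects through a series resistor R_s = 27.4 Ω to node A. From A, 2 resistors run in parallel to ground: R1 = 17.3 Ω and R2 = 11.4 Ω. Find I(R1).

I ≈ 0.169 A

Parallel bank: R_p = 1/(1/17.3 + 1/11.4) = 6.872 Ω.
V_A = 14.6 × 6.872/34.27 = 2.927 V.
I(R1) = V_A / R1 = 2.927/17.3 = 0.1692 A.
(Equivalently: I_total = 0.4260 A, then current-divider fraction G_k/ΣG = 0.3972.)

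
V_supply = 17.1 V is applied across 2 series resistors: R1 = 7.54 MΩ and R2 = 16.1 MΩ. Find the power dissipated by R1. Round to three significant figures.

ΣR = 23.64 MΩ → I = 17.1/23.64 = 0.7234 µA.
P(R1) = I²·R1 = (0.7234)² × 7.54 = 3.945 µW.

P ≈ 3.95 µW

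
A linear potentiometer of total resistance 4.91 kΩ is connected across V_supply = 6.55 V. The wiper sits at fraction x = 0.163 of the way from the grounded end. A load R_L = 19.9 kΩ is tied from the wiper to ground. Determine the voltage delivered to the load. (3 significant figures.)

Split the track: R_lower = x·R_p = 0.8003 kΩ, R_upper = (1−x)·R_p = 4.110 kΩ.
(x·R_p) ‖ R_L = 0.7694 kΩ.
Then V_out = V_supply · 0.7694/(4.110 + 0.7694) = 1.033 V.

V_out ≈ 1.03 V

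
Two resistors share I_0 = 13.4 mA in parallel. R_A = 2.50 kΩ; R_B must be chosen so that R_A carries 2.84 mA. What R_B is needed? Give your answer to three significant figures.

In a two-way split, I_A/I_0 = R_B/(R_A + R_B).
2.84/13.4 = R_B/(R_A + R_B) → R_B = R_A · (0.2119)/(1 − 0.2119) = 2.50 × 0.2689 = 0.6723 kΩ.

R_B ≈ 0.672 kΩ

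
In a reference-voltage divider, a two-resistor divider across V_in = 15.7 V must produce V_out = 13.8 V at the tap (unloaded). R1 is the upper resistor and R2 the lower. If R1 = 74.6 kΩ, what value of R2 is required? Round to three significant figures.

R2 ≈ 542 kΩ

The divider ratio is R2/(R1+R2) = 13.8/15.7 = 0.8790.
Rearranging, R2 = R1·k/(1−k) = 74.6 × 7.263 = 541.8 kΩ.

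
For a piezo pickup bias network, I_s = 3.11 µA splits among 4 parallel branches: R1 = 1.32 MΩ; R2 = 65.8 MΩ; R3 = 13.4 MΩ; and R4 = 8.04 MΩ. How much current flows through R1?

I ≈ 2.42 µA

Conductances: ΣG = 1/1.32 + 1/65.8 + 1/13.4 + 1/8.04 = 0.9718 (1/MΩ).
By the current-divider rule, I = I_s · G_k/ΣG = 3.11 × 0.7796 = 2.424 µA.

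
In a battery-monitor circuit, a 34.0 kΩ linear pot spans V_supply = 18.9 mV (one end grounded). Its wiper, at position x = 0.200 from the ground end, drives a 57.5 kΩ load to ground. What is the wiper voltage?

The pot divides into 27.20 kΩ above the wiper and 6.800 kΩ below.
Lower segment in parallel with the load: 6.800 ‖ 57.5 = 6.081 kΩ.
Loaded-divider output: V_out = 18.9 × 0.1827 = 3.453 mV.

V_out ≈ 3.45 mV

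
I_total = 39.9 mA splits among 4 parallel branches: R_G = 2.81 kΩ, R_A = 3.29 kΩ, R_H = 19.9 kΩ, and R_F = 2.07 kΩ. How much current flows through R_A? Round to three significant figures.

I ≈ 10.2 mA

ΣG = 1/2.81 + 1/3.29 + 1/19.9 + 1/2.07 = 1.193.
By the current-divider rule, I = I_total · G_k/ΣG = 39.9 × 0.2547 = 10.16 mA.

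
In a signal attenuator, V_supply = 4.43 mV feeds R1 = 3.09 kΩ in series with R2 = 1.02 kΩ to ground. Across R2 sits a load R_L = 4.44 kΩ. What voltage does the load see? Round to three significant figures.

R2 ‖ R_L = (1.02 × 4.44)/(1.02 + 4.44) = 0.8295 kΩ.
Now apply the divider: V_out = 4.43 × 0.2116 = 0.9375 mV.

V_out ≈ 0.937 mV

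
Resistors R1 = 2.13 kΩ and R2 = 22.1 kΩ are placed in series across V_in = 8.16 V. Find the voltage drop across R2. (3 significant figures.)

V ≈ 7.44 V

Total series resistance ΣR = 2.13 + 22.1 = 24.23 kΩ.
By the voltage-divider rule, V = 8.16 × 22.10/24.23 = 7.443 V.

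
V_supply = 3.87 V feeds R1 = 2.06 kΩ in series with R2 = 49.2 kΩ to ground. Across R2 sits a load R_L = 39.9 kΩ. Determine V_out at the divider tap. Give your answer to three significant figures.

The load sits in parallel with R2, giving an effective lower resistance R2' = R2·R_L/(R2+R_L) = 22.03 kΩ.
Then V_out = V_supply · R2'/(R1 + R2') = 3.87 × 22.03/24.09 = 3.539 V.
(Unloaded it would be 3.71 V; the load pulls it down.)

V_out ≈ 3.54 V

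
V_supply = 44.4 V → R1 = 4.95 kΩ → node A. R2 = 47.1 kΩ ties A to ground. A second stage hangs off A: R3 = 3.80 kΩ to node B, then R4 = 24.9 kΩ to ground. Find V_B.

Looking into the second stage from A: R3 + R4 = 28.70 kΩ appears in parallel with R2.
Effective lower resistance at A: R2 ‖ 28.70 = 17.83 kΩ.
V_A = 44.4 × 17.83/(4.95 + 17.83) = 34.75 V.
Stage 2 is unloaded, so V_B = V_A · R4/(R3+R4) = 34.75 × 24.9/28.70 = 30.15 V.

V_B ≈ 30.2 V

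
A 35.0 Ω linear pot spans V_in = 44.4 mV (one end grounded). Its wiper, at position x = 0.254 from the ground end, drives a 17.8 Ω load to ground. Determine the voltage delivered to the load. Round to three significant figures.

V_out ≈ 8.22 mV

The pot divides into 26.11 Ω above the wiper and 8.890 Ω below.
Lower segment in parallel with the load: 8.890 ‖ 17.8 = 5.929 Ω.
Loaded-divider output: V_out = 44.4 × 0.1851 = 8.216 mV.
(Unloaded: V_out = x·V_in = 11.3 mV.)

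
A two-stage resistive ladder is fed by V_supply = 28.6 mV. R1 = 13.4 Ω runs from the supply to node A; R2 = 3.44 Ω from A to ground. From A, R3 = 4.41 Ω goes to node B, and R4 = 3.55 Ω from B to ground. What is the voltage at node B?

V_B ≈ 1.94 mV

The second stage (R3 + R4 = 7.960 Ω) loads node A in parallel with R2.
R2 ‖ (R3+R4) = 2.402 Ω.
So V_A = 28.6 × 0.1520 = 4.347 mV.
Stage 2 is unloaded, so V_B = V_A · R4/(R3+R4) = 4.347 × 3.55/7.960 = 1.939 mV.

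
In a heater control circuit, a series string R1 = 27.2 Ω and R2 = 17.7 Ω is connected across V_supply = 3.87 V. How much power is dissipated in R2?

P ≈ 0.131 W

The common current is I = 3.87/44.90 = 0.08619 A.
V(R2) = I·R = 1.526 V; P = V·I = 1.526 × 0.08619 = 0.1315 W.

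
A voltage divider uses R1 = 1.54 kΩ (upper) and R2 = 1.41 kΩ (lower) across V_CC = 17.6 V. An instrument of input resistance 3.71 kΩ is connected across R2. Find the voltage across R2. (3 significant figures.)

V_out ≈ 7.02 V

The load sits in parallel with R2, giving an effective lower resistance R2' = R2·R_L/(R2+R_L) = 1.022 kΩ.
Then V_out = V_CC · R2'/(R1 + R2') = 17.6 × 1.022/2.562 = 7.020 V.
(Unloaded it would be 8.41 V; the load pulls it down.)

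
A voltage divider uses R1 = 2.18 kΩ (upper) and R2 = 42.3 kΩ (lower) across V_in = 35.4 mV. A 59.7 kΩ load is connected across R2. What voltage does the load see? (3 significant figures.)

R2 ‖ R_L = (42.3 × 59.7)/(42.3 + 59.7) = 24.76 kΩ.
Then V_out = V_in · R2'/(R1 + R2') = 35.4 × 24.76/26.94 = 32.54 mV.

V_out ≈ 32.5 mV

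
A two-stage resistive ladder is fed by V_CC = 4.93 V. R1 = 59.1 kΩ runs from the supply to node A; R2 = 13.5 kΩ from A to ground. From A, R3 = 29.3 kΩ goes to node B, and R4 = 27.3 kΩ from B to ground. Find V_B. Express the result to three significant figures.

V_B ≈ 0.370 V

Node A sees R2 in parallel with the series input of stage 2, R3 + R4 = 56.60 kΩ.
Effective lower resistance at A: R2 ‖ 56.60 = 10.90 kΩ.
V_A = 4.93 × 10.90/(59.1 + 10.90) = 0.7677 V.
V_B = V_A × 0.4823 = 0.3703 V.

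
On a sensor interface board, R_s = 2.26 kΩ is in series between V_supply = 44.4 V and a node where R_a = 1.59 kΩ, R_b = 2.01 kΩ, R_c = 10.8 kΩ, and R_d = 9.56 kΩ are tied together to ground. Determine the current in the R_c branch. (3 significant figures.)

Parallel bank: R_p = 1/(1/1.59 + 1/2.01 + 1/10.8 + 1/9.56) = 0.7555 kΩ.
V_A by voltage divider: V_A = 44.4 × 0.7555/(2.26 + 0.7555) = 11.12 V.
Branch current I = V_A/R_c = 11.12/10.8 = 1.030 mA.

I ≈ 1.03 mA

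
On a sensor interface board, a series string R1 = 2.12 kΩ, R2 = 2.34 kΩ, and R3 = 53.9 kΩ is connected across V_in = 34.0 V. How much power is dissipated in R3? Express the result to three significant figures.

P ≈ 18.3 mW

Series current I = V_in/ΣR = 34.0/58.36 = 0.5826 mA.
P(R3) = I²·R3 = (0.5826)² × 53.9 = 18.29 mW.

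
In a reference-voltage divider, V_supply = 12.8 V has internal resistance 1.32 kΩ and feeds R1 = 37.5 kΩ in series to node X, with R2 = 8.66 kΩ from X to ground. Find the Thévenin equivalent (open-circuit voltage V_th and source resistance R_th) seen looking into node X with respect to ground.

V_th ≈ 2.33 V, R_th ≈ 7.08 kΩ

R1' = 1.32 + 37.5 = 38.82 kΩ (source resistance + R1).
V_th is the unloaded tap voltage: V_supply · R2/(R1'+R2) = 12.8 × 0.1824 = 2.335 V.
With V_supply suppressed (replaced by a short), R_th = R1' ‖ R2 = (38.82 × 8.66)/(38.82 + 8.66) = 7.080 kΩ.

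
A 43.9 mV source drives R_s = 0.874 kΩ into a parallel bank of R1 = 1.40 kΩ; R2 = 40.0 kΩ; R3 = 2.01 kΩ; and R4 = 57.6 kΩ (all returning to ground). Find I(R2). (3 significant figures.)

I ≈ 0.524 µA

Parallel bank: R_p = 1/(1/1.40 + 1/40.0 + 1/2.01 + 1/57.6) = 0.7973 kΩ.
V_A = 43.9 × 0.7973/1.671 = 20.94 mV.
I(R2) = V_A / R2 = 20.94/40.0 = 0.5236 µA.
(Check via current divider: I_total = 26.27 µA; share G_k/ΣG = 0.01993 → same result.)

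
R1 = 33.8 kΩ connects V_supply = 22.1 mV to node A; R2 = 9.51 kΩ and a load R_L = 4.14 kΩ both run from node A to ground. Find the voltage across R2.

First combine the lower leg with the load: R2 ‖ R_L = 2.884 kΩ.
Then V_out = V_supply · R2'/(R1 + R2') = 22.1 × 2.884/36.68 = 1.738 mV.

V_out ≈ 1.74 mV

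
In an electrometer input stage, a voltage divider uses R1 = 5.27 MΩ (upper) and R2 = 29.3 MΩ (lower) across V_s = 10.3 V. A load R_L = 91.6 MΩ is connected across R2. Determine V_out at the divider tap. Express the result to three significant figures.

R2 ‖ R_L = (29.3 × 91.6)/(29.3 + 91.6) = 22.20 MΩ.
Then V_out = V_s · R2'/(R1 + R2') = 10.3 × 22.20/27.47 = 8.324 V.

V_out ≈ 8.32 V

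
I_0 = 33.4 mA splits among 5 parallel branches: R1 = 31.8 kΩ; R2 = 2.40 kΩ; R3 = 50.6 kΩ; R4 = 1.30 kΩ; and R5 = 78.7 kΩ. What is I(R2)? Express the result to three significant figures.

Conductances: ΣG = 1/31.8 + 1/2.40 + 1/50.6 + 1/1.30 + 1/78.7 = 1.250 (1/kΩ).
Current divider: I(R2) = I_0 · G_k/ΣG = 33.4 × (0.4167/1.250) = 33.4 × 0.3334 = 11.13 mA.

I ≈ 11.1 mA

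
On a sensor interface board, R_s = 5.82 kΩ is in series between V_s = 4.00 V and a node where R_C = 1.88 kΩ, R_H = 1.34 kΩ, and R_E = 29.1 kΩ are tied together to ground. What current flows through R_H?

Equivalent of the parallel group: R_p = 0.7619 kΩ.
Node voltage V_A = V_s · R_p/(R_s + R_p) = 4.00 × 0.1158 = 0.4630 V.
Branch current I = V_A/R_H = 0.4630/1.34 = 0.3455 mA.

I ≈ 0.346 mA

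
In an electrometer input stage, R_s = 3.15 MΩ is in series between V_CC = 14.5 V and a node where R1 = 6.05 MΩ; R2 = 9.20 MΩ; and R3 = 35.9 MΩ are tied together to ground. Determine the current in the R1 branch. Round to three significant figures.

I ≈ 1.23 µA

Combine the parallel branches: R_p = (1/6.05 + 1/9.20 + 1/35.9)⁻¹ = 3.313 MΩ.
V_A = 14.5 × 3.313/6.463 = 7.433 V.
Branch current I = V_A/R1 = 7.433/6.05 = 1.229 µA.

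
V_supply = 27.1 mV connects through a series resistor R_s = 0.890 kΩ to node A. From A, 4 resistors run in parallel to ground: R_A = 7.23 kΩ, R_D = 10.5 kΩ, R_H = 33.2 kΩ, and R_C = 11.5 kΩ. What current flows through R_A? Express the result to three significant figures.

I ≈ 2.86 µA

Equivalent of the parallel group: R_p = 2.852 kΩ.
V_A = 27.1 × 2.852/3.742 = 20.65 mV.
Branch current I = V_A/R_A = 20.65/7.23 = 2.857 µA.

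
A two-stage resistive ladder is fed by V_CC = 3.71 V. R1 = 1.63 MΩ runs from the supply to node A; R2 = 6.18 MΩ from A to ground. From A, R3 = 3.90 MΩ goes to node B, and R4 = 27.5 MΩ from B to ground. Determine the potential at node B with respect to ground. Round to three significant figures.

V_B ≈ 2.47 V

Looking into the second stage from A: R3 + R4 = 31.40 MΩ appears in parallel with R2.
Effective lower resistance at A: R2 ‖ 31.40 = 5.164 MΩ.
So V_A = 3.71 × 0.7601 = 2.820 V.
V_B = V_A × 0.8758 = 2.470 V.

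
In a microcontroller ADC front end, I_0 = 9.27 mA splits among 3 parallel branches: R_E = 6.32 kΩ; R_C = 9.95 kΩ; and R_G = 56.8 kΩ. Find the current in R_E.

Conductances: ΣG = 1/6.32 + 1/9.95 + 1/56.8 = 0.2763 (1/kΩ).
Current divider: I(R_E) = I_0 · G_k/ΣG = 9.27 × (0.1582/0.2763) = 9.27 × 0.5726 = 5.308 mA.

I ≈ 5.31 mA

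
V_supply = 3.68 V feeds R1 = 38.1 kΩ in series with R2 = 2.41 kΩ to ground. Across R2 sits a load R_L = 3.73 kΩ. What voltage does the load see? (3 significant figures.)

The load sits in parallel with R2, giving an effective lower resistance R2' = R2·R_L/(R2+R_L) = 1.464 kΩ.
Voltage divider with the loaded lower leg: V_out = 3.68 × 1.464/(38.1 + 1.464) = 3.68 × 0.03700 = 0.1362 V.

V_out ≈ 0.136 V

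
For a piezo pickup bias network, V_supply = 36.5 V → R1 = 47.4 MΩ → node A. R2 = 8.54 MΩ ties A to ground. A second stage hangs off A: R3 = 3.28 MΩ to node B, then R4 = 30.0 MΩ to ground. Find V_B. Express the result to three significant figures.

The second stage (R3 + R4 = 33.28 MΩ) loads node A in parallel with R2.
R2 ‖ (R3+R4) = 6.796 MΩ.
First divider: V_A = V_supply · 6.796/(47.4 + 6.796) = 4.577 V.
Then the unloaded second divider: V_B = V_A × R4/(R3+R4) = 4.577 × 0.9014 = 4.126 V.

V_B ≈ 4.13 V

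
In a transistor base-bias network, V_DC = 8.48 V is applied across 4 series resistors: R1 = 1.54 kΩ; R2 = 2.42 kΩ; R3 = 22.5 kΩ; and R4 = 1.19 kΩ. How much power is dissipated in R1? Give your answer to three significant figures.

The common current is I = 8.48/27.65 = 0.3067 mA.
V(R1) = I·R = 0.4723 V; P = V·I = 0.4723 × 0.3067 = 0.1449 mW.

P ≈ 0.145 mW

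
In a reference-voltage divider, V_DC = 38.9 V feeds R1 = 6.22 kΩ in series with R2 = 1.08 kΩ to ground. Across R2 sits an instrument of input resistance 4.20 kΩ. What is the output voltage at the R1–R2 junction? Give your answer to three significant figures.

R2 ‖ R_L = (1.08 × 4.20)/(1.08 + 4.20) = 0.8591 kΩ.
Then V_out = V_DC · R2'/(R1 + R2') = 38.9 × 0.8591/7.079 = 4.721 V.

V_out ≈ 4.72 V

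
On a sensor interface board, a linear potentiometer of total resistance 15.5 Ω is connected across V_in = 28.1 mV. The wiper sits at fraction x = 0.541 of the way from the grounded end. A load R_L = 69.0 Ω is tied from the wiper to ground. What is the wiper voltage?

Lower segment x·R_p = 8.386 Ω; upper segment (1−x)·R_p = 7.114 Ω.
R_L loads the lower segment: effective lower R = 7.477 Ω.
Loaded-divider output: V_out = 28.1 × 0.5124 = 14.40 mV.
(Unloaded: V_out = x·V_in = 15.2 mV.)

V_out ≈ 14.4 mV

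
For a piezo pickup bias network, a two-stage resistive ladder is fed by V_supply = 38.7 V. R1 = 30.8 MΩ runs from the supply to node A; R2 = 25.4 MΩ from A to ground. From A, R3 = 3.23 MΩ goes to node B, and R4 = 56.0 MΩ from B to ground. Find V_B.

V_B ≈ 13.4 V

The second stage (R3 + R4 = 59.23 MΩ) loads node A in parallel with R2.
R2 ‖ (R3+R4) = 17.78 MΩ.
So V_A = 38.7 × 0.3660 = 14.16 V.
Stage 2 is unloaded, so V_B = V_A · R4/(R3+R4) = 14.16 × 56.0/59.23 = 13.39 V.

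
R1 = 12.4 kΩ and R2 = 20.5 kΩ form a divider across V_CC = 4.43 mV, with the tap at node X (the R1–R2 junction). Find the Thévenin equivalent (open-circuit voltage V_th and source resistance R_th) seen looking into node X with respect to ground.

V_th ≈ 2.76 mV, R_th ≈ 7.73 kΩ

V_th is the unloaded tap voltage: V_CC · R2/(R1+R2) = 4.43 × 0.6231 = 2.760 mV.
Zeroing V_CC shorts the top of R1 to ground, so R_th = R1 ‖ R2 = 7.726 kΩ.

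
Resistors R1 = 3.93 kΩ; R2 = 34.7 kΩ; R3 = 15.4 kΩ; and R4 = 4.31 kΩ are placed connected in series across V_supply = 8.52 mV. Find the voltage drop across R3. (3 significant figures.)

V ≈ 2.25 mV

Total series resistance ΣR = 3.93 + 34.7 + 15.4 + 4.31 = 58.34 kΩ.
Voltage divider: V = V_supply · (15.40 / 58.34) = 8.52 × 0.2640 = 2.249 mV.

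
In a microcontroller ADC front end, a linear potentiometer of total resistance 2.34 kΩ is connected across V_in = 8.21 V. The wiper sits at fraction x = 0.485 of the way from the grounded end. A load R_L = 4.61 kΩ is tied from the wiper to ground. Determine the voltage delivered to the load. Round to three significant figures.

The pot divides into 1.205 kΩ above the wiper and 1.135 kΩ below.
Lower segment in parallel with the load: 1.135 ‖ 4.61 = 0.9107 kΩ.
V_out = 8.21 × 0.9107/(1.205 + 0.9107) = 3.534 V.
(Unloaded: V_out = x·V_in = 3.98 V.)

V_out ≈ 3.53 V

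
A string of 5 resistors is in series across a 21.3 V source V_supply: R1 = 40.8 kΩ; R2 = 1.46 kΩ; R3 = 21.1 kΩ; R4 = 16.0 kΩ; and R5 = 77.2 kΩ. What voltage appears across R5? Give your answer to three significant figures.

Total series resistance ΣR = 40.8 + 1.46 + 21.1 + 16.0 + 77.2 = 156.6 kΩ.
Voltage divider: V = V_supply · (77.20 / 156.6) = 21.3 × 0.4931 = 10.50 V.

V ≈ 10.5 V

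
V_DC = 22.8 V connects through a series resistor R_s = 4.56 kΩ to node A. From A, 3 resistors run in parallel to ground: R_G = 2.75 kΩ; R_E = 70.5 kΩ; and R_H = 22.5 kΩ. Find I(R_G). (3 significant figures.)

Equivalent of the parallel group: R_p = 2.368 kΩ.
Node voltage V_A = V_DC · R_p/(R_s + R_p) = 22.8 × 0.3418 = 7.793 V.
I(R_G) = V_A / R_G = 7.793/2.75 = 2.834 mA.

I ≈ 2.83 mA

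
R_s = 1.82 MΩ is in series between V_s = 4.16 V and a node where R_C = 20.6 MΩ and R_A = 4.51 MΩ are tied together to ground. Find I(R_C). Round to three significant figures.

Parallel bank: R_p = 1/(1/20.6 + 1/4.51) = 3.700 MΩ.
V_A = 4.16 × 3.700/5.520 = 2.788 V.
I(R_C) = V_A / R_C = 2.788/20.6 = 0.1354 µA.

I ≈ 0.135 µA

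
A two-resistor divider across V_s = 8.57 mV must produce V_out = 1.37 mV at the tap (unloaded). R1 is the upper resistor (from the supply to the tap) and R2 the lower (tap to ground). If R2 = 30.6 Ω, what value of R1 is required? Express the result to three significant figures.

R1 ≈ 161 Ω

V_out/V_s = R2/(R1+R2) = 0.1599.
Rearranging, R1 = R2·(1−k)/k = 30.6 × 5.255 = 160.8 Ω.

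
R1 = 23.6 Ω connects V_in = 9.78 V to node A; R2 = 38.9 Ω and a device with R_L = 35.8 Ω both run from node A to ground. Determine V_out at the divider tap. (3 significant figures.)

V_out ≈ 4.32 V

The load sits in parallel with R2, giving an effective lower resistance R2' = R2·R_L/(R2+R_L) = 18.64 Ω.
Then V_out = V_in · R2'/(R1 + R2') = 9.78 × 18.64/42.24 = 4.316 V.
(Unloaded it would be 6.09 V; the load pulls it down.)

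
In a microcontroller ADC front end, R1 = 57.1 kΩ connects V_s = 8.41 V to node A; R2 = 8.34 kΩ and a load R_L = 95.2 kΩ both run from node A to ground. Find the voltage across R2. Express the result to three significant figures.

The load sits in parallel with R2, giving an effective lower resistance R2' = R2·R_L/(R2+R_L) = 7.668 kΩ.
Voltage divider with the loaded lower leg: V_out = 8.41 × 7.668/(57.1 + 7.668) = 8.41 × 0.1184 = 0.9957 V.

V_out ≈ 0.996 V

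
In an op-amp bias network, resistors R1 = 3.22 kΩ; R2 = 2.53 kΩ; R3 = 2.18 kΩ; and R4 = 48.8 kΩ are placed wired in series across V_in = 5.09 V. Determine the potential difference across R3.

Series total: ΣR = 3.22 + 2.53 + 2.18 + 48.8 = 56.73 kΩ.
V = V_in · R/ΣR = 5.09 × 0.03843 = 0.1956 V.

V ≈ 0.196 V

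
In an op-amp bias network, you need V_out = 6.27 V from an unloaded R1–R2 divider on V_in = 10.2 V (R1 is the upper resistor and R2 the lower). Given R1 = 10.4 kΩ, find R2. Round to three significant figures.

R2 ≈ 16.6 kΩ

V_out/V_in = R2/(R1+R2) = 0.6147.
Rearranging, R2 = R1·k/(1−k) = 10.4 × 1.595 = 16.59 kΩ.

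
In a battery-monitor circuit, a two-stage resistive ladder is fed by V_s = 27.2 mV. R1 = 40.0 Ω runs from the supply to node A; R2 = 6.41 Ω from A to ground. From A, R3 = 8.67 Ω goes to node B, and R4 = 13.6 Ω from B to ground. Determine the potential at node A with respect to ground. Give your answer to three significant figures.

Looking into the second stage from A: R3 + R4 = 22.27 Ω appears in parallel with R2.
R2 ‖ (R3+R4) = 4.977 Ω.
First divider: V_A = V_s · 4.977/(40.0 + 4.977) = 3.010 mV.

V_A ≈ 3.01 mV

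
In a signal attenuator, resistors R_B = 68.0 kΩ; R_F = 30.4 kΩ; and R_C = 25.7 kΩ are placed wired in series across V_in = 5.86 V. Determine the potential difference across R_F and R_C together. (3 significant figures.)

Series total: ΣR = 68.0 + 30.4 + 25.7 = 124.1 kΩ.
R_{R_F..R_C} = 30.4 + 25.7 = 56.10 kΩ.
V = V_in · R/ΣR = 5.86 × 0.4521 = 2.649 V.

V ≈ 2.65 V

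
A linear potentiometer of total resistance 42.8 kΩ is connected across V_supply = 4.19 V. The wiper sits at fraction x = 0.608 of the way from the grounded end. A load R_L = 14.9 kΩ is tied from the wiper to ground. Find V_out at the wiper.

V_out ≈ 1.51 V

The pot divides into 16.78 kΩ above the wiper and 26.02 kΩ below.
(x·R_p) ‖ R_L = 9.475 kΩ.
Then V_out = V_supply · 9.475/(16.78 + 9.475) = 1.512 V.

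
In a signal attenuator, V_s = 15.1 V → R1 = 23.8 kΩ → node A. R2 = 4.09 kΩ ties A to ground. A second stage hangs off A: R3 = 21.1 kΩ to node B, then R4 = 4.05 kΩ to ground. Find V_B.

V_B ≈ 0.313 V

Looking into the second stage from A: R3 + R4 = 25.15 kΩ appears in parallel with R2.
Effective lower resistance at A: R2 ‖ 25.15 = 3.518 kΩ.
V_A = 15.1 × 3.518/(23.8 + 3.518) = 1.945 V.
V_B = V_A × 0.1610 = 0.3131 V.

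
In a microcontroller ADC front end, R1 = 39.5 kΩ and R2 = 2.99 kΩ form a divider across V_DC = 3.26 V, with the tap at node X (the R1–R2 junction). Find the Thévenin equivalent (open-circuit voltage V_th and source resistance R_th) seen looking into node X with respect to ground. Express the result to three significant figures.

V_th ≈ 0.229 V, R_th ≈ 2.78 kΩ

V_th is the unloaded tap voltage: V_DC · R2/(R1+R2) = 3.26 × 0.07037 = 0.2294 V.
Looking into X with the source shorted: R_th = R1·R2/(R1+R2) = 39.50 × 2.99/42.49 = 2.780 kΩ.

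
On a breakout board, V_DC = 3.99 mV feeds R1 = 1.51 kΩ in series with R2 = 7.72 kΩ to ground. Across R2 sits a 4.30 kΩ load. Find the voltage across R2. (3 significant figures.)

V_out ≈ 2.58 mV

First combine the lower leg with the load: R2 ‖ R_L = 2.762 kΩ.
Now apply the divider: V_out = 3.99 × 0.6465 = 2.580 mV.
(Unloaded it would be 3.34 mV; the load pulls it down.)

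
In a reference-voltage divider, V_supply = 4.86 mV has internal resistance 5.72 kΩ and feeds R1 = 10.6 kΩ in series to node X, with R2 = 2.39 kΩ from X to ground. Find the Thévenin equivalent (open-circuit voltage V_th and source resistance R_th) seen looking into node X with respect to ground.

V_th ≈ 0.621 mV, R_th ≈ 2.08 kΩ

R1' = 5.72 + 10.6 = 16.32 kΩ (source resistance + R1).
Open-circuit (no load on X): V_th = V_supply · R2/(R1' + R2) = 4.86 × 2.39/(16.32 + 2.39) = 0.6208 mV.
Looking into X with the source shorted: R_th = R1'·R2/(R1'+R2) = 16.32 × 2.39/18.71 = 2.085 kΩ.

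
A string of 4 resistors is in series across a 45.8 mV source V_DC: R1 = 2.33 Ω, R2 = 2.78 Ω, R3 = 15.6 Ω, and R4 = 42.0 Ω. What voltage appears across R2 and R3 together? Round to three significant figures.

Series total: ΣR = 2.33 + 2.78 + 15.6 + 42.0 = 62.71 Ω.
R_{R2..R3} = 2.78 + 15.6 = 18.38 Ω.
Voltage divider: V = V_DC · (18.38 / 62.71) = 45.8 × 0.2931 = 13.42 mV.

V ≈ 13.4 mV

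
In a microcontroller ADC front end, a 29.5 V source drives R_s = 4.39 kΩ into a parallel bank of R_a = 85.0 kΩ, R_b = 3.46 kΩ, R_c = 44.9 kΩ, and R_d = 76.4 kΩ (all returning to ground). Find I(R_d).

Combine the parallel branches: R_p = (1/85.0 + 1/3.46 + 1/44.9 + 1/76.4)⁻¹ = 2.975 kΩ.
V_A = 29.5 × 2.975/7.365 = 11.92 V.
I(R_d) = V_A / R_d = 11.92/76.4 = 0.1560 mA.

I ≈ 0.156 mA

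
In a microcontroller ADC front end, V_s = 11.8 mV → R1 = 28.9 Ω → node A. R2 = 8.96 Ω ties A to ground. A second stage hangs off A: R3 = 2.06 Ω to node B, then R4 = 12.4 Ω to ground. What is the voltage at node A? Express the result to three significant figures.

Node A sees R2 in parallel with the series input of stage 2, R3 + R4 = 14.46 Ω.
R2 ‖ (R3+R4) = 5.532 Ω.
V_A = 11.8 × 5.532/(28.9 + 5.532) = 1.896 mV.

V_A ≈ 1.90 mV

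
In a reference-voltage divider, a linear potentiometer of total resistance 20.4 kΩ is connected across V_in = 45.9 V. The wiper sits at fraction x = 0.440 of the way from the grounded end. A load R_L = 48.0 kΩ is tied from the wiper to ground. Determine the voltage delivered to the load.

V_out ≈ 18.3 V

Lower segment x·R_p = 8.976 kΩ; upper segment (1−x)·R_p = 11.42 kΩ.
(x·R_p) ‖ R_L = 7.562 kΩ.
V_out = 45.9 × 7.562/(11.42 + 7.562) = 18.28 V.
(Unloaded: V_out = x·V_in = 20.2 V.)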